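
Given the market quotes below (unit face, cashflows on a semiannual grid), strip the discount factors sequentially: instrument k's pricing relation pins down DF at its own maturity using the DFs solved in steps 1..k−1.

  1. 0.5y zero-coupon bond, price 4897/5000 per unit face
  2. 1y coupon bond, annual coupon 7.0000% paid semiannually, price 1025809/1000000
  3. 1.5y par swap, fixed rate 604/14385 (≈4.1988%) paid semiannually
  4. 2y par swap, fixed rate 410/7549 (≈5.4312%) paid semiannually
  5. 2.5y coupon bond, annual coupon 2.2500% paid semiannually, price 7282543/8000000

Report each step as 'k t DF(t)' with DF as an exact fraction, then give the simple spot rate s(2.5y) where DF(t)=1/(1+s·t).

step 1 [0.5y] zero: DF = P = 4897/5000 ≈ 0.979400
step 2 [1y] bond c/2=7/200: DF=(1025809/1000000 − 7/200·(0.979400))/(1+7/200) = 479/500 ≈ 0.958000
step 3 [1.5y] swap r/2=302/14385: DF=(1 − 302/14385·(0.979400+0.958000))/(1+302/14385) = 2349/2500 ≈ 0.939600
step 4 [2y] swap r/2=205/7549: DF=(1 − 205/7549·(0.979400+0.958000+0.939600))/(1+205/7549) = 359/400 ≈ 0.897500
step 5 [2.5y] bond c/2=9/800: DF=(7282543/8000000 − 9/800·(0.979400+0.958000+0.939600+0.897500))/(1+9/800) = 4291/5000 ≈ 0.858200

1 1/2 4897/5000
2 1 479/500
3 3/2 2349/2500
4 2 359/400
5 5/2 4291/5000
s(2.5y) = (1/(4291/5000) − 1)/(5/2) = 1418/21455 ≈ 6.6092%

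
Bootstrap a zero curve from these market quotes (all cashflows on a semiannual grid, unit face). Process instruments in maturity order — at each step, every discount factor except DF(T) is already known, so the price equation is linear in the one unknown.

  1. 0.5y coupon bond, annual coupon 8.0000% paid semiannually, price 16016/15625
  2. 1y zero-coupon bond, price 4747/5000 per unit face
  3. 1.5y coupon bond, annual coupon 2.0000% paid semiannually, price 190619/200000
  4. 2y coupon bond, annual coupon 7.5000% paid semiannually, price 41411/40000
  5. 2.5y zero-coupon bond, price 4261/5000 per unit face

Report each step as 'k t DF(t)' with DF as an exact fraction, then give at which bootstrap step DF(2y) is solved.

step 1 [0.5y] bond c/2=1/25: DF=(16016/15625 − 1/25·(0))/(1+1/25) = 616/625 ≈ 0.985600
step 2 [1y] zero: DF = P = 4747/5000 ≈ 0.949400
step 3 [1.5y] bond c/2=1/100: DF=(190619/200000 − 1/100·(0.985600+0.949400))/(1+1/100) = 1849/2000 ≈ 0.924500
step 4 [2y] bond c/2=3/80: DF=(41411/40000 − 3/80·(0.985600+0.949400+0.924500))/(1+3/80) = 1789/2000 ≈ 0.894500
step 5 [2.5y] zero: DF = P = 4261/5000 ≈ 0.852200

1 1/2 616/625
2 1 4747/5000
3 3/2 1849/2000
4 2 1789/2000
5 5/2 4261/5000
DF(2y) is solved at step 4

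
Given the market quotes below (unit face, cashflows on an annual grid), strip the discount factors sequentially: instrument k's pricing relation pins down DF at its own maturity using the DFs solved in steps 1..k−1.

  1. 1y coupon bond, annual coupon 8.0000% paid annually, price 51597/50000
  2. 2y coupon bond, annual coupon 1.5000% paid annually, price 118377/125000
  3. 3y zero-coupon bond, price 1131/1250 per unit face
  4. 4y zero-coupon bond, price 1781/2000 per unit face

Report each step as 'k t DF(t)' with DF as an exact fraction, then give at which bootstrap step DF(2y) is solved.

step 1 [1y] bond c/1=2/25: DF=(51597/50000 − 2/25·(0))/(1+2/25) = 1911/2000 ≈ 0.955500
step 2 [2y] bond c/1=3/200: DF=(118377/125000 − 3/200·(0.955500))/(1+3/200) = 9189/10000 ≈ 0.918900
step 3 [3y] zero: DF = P = 1131/1250 ≈ 0.904800
step 4 [4y] zero: DF = P = 1781/2000 ≈ 0.890500

1 1 1911/2000
2 2 9189/10000
3 3 1131/1250
4 4 1781/2000
DF(2y) is solved at step 2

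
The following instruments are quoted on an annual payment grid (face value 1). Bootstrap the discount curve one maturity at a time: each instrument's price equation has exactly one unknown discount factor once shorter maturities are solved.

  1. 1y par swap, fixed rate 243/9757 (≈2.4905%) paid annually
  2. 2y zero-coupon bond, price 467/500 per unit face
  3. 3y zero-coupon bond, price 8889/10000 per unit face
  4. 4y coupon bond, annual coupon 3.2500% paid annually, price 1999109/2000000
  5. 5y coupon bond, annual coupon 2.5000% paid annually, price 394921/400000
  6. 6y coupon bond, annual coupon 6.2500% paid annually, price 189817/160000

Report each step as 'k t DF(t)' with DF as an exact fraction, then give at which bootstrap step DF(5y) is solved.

1 1 9757/10000
2 2 467/500
3 3 8889/10000
4 4 22/25
5 5 1747/2000
6 6 1061/1250
DF(5y) is solved at step 5

step 1 [1y] swap r/1=243/9757: DF=(1 − 243/9757·(0))/(1+243/9757) = 9757/10000 ≈ 0.975700
step 2 [2y] zero: DF = P = 467/500 ≈ 0.934000
step 3 [3y] zero: DF = P = 8889/10000 ≈ 0.888900
step 4 [4y] bond c/1=13/400: DF=(1999109/2000000 − 13/400·(0.975700+0.934000+0.888900))/(1+13/400) = 22/25 ≈ 0.880000
step 5 [5y] bond c/1=1/40: DF=(394921/400000 − 1/40·(0.975700+0.934000+0.888900+0.880000))/(1+1/40) = 1747/2000 ≈ 0.873500
step 6 [6y] bond c/1=1/16: DF=(189817/160000 − 1/16·(0.975700+0.934000+0.888900+0.880000+0.873500))/(1+1/16) = 1061/1250 ≈ 0.848800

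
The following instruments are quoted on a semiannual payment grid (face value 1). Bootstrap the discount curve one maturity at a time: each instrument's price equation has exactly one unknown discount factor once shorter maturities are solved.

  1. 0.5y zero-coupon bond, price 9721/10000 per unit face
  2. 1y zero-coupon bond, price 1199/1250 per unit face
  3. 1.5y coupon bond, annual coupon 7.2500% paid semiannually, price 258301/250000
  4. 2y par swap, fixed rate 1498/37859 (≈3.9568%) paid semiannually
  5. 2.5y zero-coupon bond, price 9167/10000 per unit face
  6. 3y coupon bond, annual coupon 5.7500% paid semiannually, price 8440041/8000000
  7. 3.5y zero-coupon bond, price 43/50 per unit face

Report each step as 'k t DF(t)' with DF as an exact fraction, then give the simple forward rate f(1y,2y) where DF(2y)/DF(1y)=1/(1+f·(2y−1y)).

step 1 [0.5y] zero: DF = P = 9721/10000 ≈ 0.972100
step 2 [1y] zero: DF = P = 1199/1250 ≈ 0.959200
step 3 [1.5y] bond c/2=29/800: DF=(258301/250000 − 29/800·(0.972100+0.959200))/(1+29/800) = 1859/2000 ≈ 0.929500
step 4 [2y] swap r/2=749/37859: DF=(1 − 749/37859·(0.972100+0.959200+0.929500))/(1+749/37859) = 9251/10000 ≈ 0.925100
step 5 [2.5y] zero: DF = P = 9167/10000 ≈ 0.916700
step 6 [3y] bond c/2=23/800: DF=(8440041/8000000 − 23/800·(0.972100+0.959200+0.929500+0.925100+0.916700))/(1+23/800) = 8941/10000 ≈ 0.894100
step 7 [3.5y] zero: DF = P = 43/50 ≈ 0.860000

1 1/2 9721/10000
2 1 1199/1250
3 3/2 1859/2000
4 2 9251/10000
5 5/2 9167/10000
6 3 8941/10000
7 7/2 43/50
f(1y,2y) = ((1199/1250)/(9251/10000) − 1)/(1) = 31/841 ≈ 3.6861%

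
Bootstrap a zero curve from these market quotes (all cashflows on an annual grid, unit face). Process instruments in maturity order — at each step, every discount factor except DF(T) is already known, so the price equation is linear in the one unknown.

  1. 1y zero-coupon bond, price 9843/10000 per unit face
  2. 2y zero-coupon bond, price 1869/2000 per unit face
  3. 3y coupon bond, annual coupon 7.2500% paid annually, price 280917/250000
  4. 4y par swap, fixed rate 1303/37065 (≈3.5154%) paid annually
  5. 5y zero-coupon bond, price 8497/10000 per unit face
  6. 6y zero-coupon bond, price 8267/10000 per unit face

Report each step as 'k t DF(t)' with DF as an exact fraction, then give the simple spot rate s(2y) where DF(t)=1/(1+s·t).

step 1 [1y] zero: DF = P = 9843/10000 ≈ 0.984300
step 2 [2y] zero: DF = P = 1869/2000 ≈ 0.934500
step 3 [3y] bond c/1=29/400: DF=(280917/250000 − 29/400·(0.984300+0.934500))/(1+29/400) = 459/500 ≈ 0.918000
step 4 [4y] swap r/1=1303/37065: DF=(1 − 1303/37065·(0.984300+0.934500+0.918000))/(1+1303/37065) = 8697/10000 ≈ 0.869700
step 5 [5y] zero: DF = P = 8497/10000 ≈ 0.849700
step 6 [6y] zero: DF = P = 8267/10000 ≈ 0.826700

1 1 9843/10000
2 2 1869/2000
3 3 459/500
4 4 8697/10000
5 5 8497/10000
6 6 8267/10000
s(2y) = (1/(1869/2000) − 1)/(2) = 131/3738 ≈ 3.5045%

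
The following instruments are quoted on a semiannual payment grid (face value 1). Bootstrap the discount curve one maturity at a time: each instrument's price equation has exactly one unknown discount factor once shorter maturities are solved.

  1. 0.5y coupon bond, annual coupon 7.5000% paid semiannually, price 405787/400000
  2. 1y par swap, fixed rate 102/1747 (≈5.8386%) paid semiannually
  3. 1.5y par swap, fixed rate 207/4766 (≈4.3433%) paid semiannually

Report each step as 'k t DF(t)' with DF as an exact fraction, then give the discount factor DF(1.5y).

1 1/2 4889/5000
2 1 9439/10000
3 3/2 9379/10000
DF(1.5y) = 9379/10000 ≈ 0.937900

step 1 [0.5y] bond c/2=3/80: DF=(405787/400000 − 3/80·(0))/(1+3/80) = 4889/5000 ≈ 0.977800
step 2 [1y] swap r/2=51/1747: DF=(1 − 51/1747·(0.977800))/(1+51/1747) = 9439/10000 ≈ 0.943900
step 3 [1.5y] swap r/2=207/9532: DF=(1 − 207/9532·(0.977800+0.943900))/(1+207/9532) = 9379/10000 ≈ 0.937900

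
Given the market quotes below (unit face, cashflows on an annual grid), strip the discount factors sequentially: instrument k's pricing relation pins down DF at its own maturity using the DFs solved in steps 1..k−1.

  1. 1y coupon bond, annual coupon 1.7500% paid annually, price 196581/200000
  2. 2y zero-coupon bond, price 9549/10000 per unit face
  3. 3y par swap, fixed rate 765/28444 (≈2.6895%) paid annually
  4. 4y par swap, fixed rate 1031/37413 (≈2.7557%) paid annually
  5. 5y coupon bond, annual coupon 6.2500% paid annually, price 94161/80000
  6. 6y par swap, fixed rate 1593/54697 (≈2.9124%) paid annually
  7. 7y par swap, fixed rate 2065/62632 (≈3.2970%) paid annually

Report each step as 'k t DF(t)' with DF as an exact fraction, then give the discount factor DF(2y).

step 1 [1y] bond c/1=7/400: DF=(196581/200000 − 7/400·(0))/(1+7/400) = 483/500 ≈ 0.966000
step 2 [2y] zero: DF = P = 9549/10000 ≈ 0.954900
step 3 [3y] swap r/1=765/28444: DF=(1 − 765/28444·(0.966000+0.954900))/(1+765/28444) = 1847/2000 ≈ 0.923500
step 4 [4y] swap r/1=1031/37413: DF=(1 − 1031/37413·(0.966000+0.954900+0.923500))/(1+1031/37413) = 8969/10000 ≈ 0.896900
step 5 [5y] bond c/1=1/16: DF=(94161/80000 − 1/16·(0.966000+0.954900+0.923500+0.896900))/(1+1/16) = 8877/10000 ≈ 0.887700
step 6 [6y] swap r/1=1593/54697: DF=(1 − 1593/54697·(0.966000+0.954900+0.923500+0.896900+0.887700))/(1+1593/54697) = 8407/10000 ≈ 0.840700
step 7 [7y] swap r/1=2065/62632: DF=(1 − 2065/62632·(0.966000+0.954900+0.923500+0.896900+0.887700+0.840700))/(1+2065/62632) = 1587/2000 ≈ 0.793500

1 1 483/500
2 2 9549/10000
3 3 1847/2000
4 4 8969/10000
5 5 8877/10000
6 6 8407/10000
7 7 1587/2000
DF(2y) = 9549/10000 ≈ 0.954900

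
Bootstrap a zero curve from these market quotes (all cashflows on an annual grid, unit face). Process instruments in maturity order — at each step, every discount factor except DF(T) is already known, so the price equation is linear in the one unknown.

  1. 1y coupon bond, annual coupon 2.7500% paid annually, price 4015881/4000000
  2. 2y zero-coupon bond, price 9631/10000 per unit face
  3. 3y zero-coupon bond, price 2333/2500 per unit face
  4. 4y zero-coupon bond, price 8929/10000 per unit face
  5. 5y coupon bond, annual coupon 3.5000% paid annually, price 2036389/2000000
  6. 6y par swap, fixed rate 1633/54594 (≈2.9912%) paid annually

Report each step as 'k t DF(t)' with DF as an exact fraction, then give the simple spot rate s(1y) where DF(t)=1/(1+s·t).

step 1 [1y] bond c/1=11/400: DF=(4015881/4000000 − 11/400·(0))/(1+11/400) = 9771/10000 ≈ 0.977100
step 2 [2y] zero: DF = P = 9631/10000 ≈ 0.963100
step 3 [3y] zero: DF = P = 2333/2500 ≈ 0.933200
step 4 [4y] zero: DF = P = 8929/10000 ≈ 0.892900
step 5 [5y] bond c/1=7/200: DF=(2036389/2000000 − 7/200·(0.977100+0.963100+0.933200+0.892900))/(1+7/200) = 2141/2500 ≈ 0.856400
step 6 [6y] swap r/1=1633/54594: DF=(1 − 1633/54594·(0.977100+0.963100+0.933200+0.892900+0.856400))/(1+1633/54594) = 8367/10000 ≈ 0.836700

1 1 9771/10000
2 2 9631/10000
3 3 2333/2500
4 4 8929/10000
5 5 2141/2500
6 6 8367/10000
s(1y) = (1/(9771/10000) − 1)/(1) = 229/9771 ≈ 2.3437%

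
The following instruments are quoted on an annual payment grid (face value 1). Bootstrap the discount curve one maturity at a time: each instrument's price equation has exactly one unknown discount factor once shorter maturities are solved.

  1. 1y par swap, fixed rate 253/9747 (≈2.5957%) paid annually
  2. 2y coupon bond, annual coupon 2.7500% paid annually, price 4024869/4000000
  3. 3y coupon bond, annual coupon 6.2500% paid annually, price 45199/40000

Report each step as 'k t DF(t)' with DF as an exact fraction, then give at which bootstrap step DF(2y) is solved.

step 1 [1y] swap r/1=253/9747: DF=(1 − 253/9747·(0))/(1+253/9747) = 9747/10000 ≈ 0.974700
step 2 [2y] bond c/1=11/400: DF=(4024869/4000000 − 11/400·(0.974700))/(1+11/400) = 2383/2500 ≈ 0.953200
step 3 [3y] bond c/1=1/16: DF=(45199/40000 − 1/16·(0.974700+0.953200))/(1+1/16) = 9501/10000 ≈ 0.950100

1 1 9747/10000
2 2 2383/2500
3 3 9501/10000
DF(2y) is solved at step 2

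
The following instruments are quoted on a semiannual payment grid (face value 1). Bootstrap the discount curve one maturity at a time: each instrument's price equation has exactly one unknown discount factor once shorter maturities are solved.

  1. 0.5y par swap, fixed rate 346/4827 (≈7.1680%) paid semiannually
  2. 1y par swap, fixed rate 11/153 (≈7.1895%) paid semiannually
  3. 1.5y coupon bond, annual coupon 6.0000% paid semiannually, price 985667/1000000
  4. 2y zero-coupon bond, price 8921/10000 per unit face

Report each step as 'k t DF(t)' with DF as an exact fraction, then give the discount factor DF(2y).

step 1 [0.5y] swap r/2=173/4827: DF=(1 − 173/4827·(0))/(1+173/4827) = 4827/5000 ≈ 0.965400
step 2 [1y] swap r/2=11/306: DF=(1 − 11/306·(0.965400))/(1+11/306) = 4659/5000 ≈ 0.931800
step 3 [1.5y] bond c/2=3/100: DF=(985667/1000000 − 3/100·(0.965400+0.931800))/(1+3/100) = 9017/10000 ≈ 0.901700
step 4 [2y] zero: DF = P = 8921/10000 ≈ 0.892100

1 1/2 4827/5000
2 1 4659/5000
3 3/2 9017/10000
4 2 8921/10000
DF(2y) = 8921/10000 ≈ 0.892100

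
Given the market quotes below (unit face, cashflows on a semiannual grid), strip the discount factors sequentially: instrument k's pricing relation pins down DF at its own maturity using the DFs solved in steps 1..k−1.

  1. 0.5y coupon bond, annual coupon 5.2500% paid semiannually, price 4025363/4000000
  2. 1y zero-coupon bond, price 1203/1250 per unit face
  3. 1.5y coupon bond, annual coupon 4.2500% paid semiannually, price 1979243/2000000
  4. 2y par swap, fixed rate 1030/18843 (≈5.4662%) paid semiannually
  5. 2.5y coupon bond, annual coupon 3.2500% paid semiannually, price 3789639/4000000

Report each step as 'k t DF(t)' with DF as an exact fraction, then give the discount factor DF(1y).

step 1 [0.5y] bond c/2=21/800: DF=(4025363/4000000 − 21/800·(0))/(1+21/800) = 4903/5000 ≈ 0.980600
step 2 [1y] zero: DF = P = 1203/1250 ≈ 0.962400
step 3 [1.5y] bond c/2=17/800: DF=(1979243/2000000 − 17/800·(0.980600+0.962400))/(1+17/800) = 4643/5000 ≈ 0.928600
step 4 [2y] swap r/2=515/18843: DF=(1 − 515/18843·(0.980600+0.962400+0.928600))/(1+515/18843) = 897/1000 ≈ 0.897000
step 5 [2.5y] bond c/2=13/800: DF=(3789639/4000000 − 13/800·(0.980600+0.962400+0.928600+0.897000))/(1+13/800) = 109/125 ≈ 0.872000

1 1/2 4903/5000
2 1 1203/1250
3 3/2 4643/5000
4 2 897/1000
5 5/2 109/125
DF(1y) = 1203/1250 ≈ 0.962400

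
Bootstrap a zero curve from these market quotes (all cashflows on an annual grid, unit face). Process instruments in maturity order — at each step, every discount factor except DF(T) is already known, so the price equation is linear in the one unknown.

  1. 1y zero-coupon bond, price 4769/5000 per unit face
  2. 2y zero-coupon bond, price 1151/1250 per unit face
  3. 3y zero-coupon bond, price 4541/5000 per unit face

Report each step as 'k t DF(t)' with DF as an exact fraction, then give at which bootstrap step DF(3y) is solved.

1 1 4769/5000
2 2 1151/1250
3 3 4541/5000
DF(3y) is solved at step 3

step 1 [1y] zero: DF = P = 4769/5000 ≈ 0.953800
step 2 [2y] zero: DF = P = 1151/1250 ≈ 0.920800
step 3 [3y] zero: DF = P = 4541/5000 ≈ 0.908200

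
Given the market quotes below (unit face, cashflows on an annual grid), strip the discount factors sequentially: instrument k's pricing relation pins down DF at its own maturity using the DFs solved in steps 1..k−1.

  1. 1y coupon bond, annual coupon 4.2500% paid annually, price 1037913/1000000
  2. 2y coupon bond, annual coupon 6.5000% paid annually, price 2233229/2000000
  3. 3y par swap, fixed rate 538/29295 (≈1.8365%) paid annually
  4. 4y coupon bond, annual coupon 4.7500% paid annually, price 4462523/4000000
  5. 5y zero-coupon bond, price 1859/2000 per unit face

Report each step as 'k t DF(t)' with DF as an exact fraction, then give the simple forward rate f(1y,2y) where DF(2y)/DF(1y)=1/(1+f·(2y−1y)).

step 1 [1y] bond c/1=17/400: DF=(1037913/1000000 − 17/400·(0))/(1+17/400) = 2489/2500 ≈ 0.995600
step 2 [2y] bond c/1=13/200: DF=(2233229/2000000 − 13/200·(0.995600))/(1+13/200) = 9877/10000 ≈ 0.987700
step 3 [3y] swap r/1=538/29295: DF=(1 − 538/29295·(0.995600+0.987700))/(1+538/29295) = 4731/5000 ≈ 0.946200
step 4 [4y] bond c/1=19/400: DF=(4462523/4000000 − 19/400·(0.995600+0.987700+0.946200))/(1+19/400) = 4661/5000 ≈ 0.932200
step 5 [5y] zero: DF = P = 1859/2000 ≈ 0.929500

1 1 2489/2500
2 2 9877/10000
3 3 4731/5000
4 4 4661/5000
5 5 1859/2000
f(1y,2y) = ((2489/2500)/(9877/10000) − 1)/(1) = 79/9877 ≈ 0.7998%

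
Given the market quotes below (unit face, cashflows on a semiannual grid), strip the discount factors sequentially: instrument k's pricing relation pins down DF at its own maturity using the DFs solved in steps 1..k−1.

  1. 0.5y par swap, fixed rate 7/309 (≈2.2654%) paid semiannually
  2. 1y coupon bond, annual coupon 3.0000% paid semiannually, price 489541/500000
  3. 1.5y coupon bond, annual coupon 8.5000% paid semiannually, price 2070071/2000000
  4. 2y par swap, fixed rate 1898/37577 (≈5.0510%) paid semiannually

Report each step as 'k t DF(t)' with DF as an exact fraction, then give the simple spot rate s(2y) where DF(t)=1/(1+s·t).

1 1/2 618/625
2 1 19/20
3 3/2 4569/5000
4 2 9051/10000
s(2y) = (1/(9051/10000) − 1)/(2) = 949/18102 ≈ 5.2425%

step 1 [0.5y] swap r/2=7/618: DF=(1 − 7/618·(0))/(1+7/618) = 618/625 ≈ 0.988800
step 2 [1y] bond c/2=3/200: DF=(489541/500000 − 3/200·(0.988800))/(1+3/200) = 19/20 ≈ 0.950000
step 3 [1.5y] bond c/2=17/400: DF=(2070071/2000000 − 17/400·(0.988800+0.950000))/(1+17/400) = 4569/5000 ≈ 0.913800
step 4 [2y] swap r/2=949/37577: DF=(1 − 949/37577·(0.988800+0.950000+0.913800))/(1+949/37577) = 9051/10000 ≈ 0.905100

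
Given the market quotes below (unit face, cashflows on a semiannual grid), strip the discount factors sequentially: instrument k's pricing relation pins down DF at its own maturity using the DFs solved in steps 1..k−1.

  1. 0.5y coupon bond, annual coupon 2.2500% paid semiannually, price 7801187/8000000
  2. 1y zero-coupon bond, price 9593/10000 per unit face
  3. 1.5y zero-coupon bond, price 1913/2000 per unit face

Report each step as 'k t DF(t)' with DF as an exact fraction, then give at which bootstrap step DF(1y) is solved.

step 1 [0.5y] bond c/2=9/800: DF=(7801187/8000000 − 9/800·(0))/(1+9/800) = 9643/10000 ≈ 0.964300
step 2 [1y] zero: DF = P = 9593/10000 ≈ 0.959300
step 3 [1.5y] zero: DF = P = 1913/2000 ≈ 0.956500

1 1/2 9643/10000
2 1 9593/10000
3 3/2 1913/2000
DF(1y) is solved at step 2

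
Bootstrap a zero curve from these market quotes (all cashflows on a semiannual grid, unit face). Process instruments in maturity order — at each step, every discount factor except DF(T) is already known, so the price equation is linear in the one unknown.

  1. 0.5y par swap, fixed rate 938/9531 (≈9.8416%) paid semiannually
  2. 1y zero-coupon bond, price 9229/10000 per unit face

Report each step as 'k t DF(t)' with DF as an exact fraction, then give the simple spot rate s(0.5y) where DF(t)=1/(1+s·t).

step 1 [0.5y] swap r/2=469/9531: DF=(1 − 469/9531·(0))/(1+469/9531) = 9531/10000 ≈ 0.953100
step 2 [1y] zero: DF = P = 9229/10000 ≈ 0.922900

1 1/2 9531/10000
2 1 9229/10000
s(0.5y) = (1/(9531/10000) − 1)/(1/2) = 938/9531 ≈ 9.8416%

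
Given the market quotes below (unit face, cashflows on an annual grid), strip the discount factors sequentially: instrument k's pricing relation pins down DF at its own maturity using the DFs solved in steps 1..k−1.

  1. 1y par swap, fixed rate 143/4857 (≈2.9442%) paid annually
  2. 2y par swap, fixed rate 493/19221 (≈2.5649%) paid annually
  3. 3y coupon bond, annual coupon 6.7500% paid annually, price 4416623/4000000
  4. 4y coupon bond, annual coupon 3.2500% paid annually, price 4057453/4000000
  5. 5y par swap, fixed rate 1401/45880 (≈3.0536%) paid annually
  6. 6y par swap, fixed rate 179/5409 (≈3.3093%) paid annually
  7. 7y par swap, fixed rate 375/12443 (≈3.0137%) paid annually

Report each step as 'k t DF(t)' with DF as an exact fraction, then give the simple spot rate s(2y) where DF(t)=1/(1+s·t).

1 1 4857/5000
2 2 9507/10000
3 3 1141/1250
4 4 2233/2500
5 5 8599/10000
6 6 821/1000
7 7 13/16
s(2y) = (1/(9507/10000) − 1)/(2) = 493/19014 ≈ 2.5928%

step 1 [1y] swap r/1=143/4857: DF=(1 − 143/4857·(0))/(1+143/4857) = 4857/5000 ≈ 0.971400
step 2 [2y] swap r/1=493/19221: DF=(1 − 493/19221·(0.971400))/(1+493/19221) = 9507/10000 ≈ 0.950700
step 3 [3y] bond c/1=27/400: DF=(4416623/4000000 − 27/400·(0.971400+0.950700))/(1+27/400) = 1141/1250 ≈ 0.912800
step 4 [4y] bond c/1=13/400: DF=(4057453/4000000 − 13/400·(0.971400+0.950700+0.912800))/(1+13/400) = 2233/2500 ≈ 0.893200
step 5 [5y] swap r/1=1401/45880: DF=(1 − 1401/45880·(0.971400+0.950700+0.912800+0.893200))/(1+1401/45880) = 8599/10000 ≈ 0.859900
step 6 [6y] swap r/1=179/5409: DF=(1 − 179/5409·(0.971400+0.950700+0.912800+0.893200+0.859900))/(1+179/5409) = 821/1000 ≈ 0.821000
step 7 [7y] swap r/1=375/12443: DF=(1 − 375/12443·(0.971400+0.950700+0.912800+0.893200+0.859900+0.821000))/(1+375/12443) = 13/16 ≈ 0.812500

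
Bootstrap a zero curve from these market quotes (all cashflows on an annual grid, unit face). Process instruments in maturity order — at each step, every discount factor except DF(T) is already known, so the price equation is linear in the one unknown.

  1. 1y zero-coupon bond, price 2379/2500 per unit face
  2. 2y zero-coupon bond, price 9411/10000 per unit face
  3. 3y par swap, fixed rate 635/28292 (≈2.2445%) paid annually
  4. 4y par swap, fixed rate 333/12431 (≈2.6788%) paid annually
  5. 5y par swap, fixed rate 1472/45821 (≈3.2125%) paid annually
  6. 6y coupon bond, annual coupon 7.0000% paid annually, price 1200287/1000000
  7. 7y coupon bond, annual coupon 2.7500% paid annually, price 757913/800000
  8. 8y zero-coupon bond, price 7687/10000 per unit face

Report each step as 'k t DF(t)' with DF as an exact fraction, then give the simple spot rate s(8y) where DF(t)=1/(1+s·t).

step 1 [1y] zero: DF = P = 2379/2500 ≈ 0.951600
step 2 [2y] zero: DF = P = 9411/10000 ≈ 0.941100
step 3 [3y] swap r/1=635/28292: DF=(1 − 635/28292·(0.951600+0.941100))/(1+635/28292) = 1873/2000 ≈ 0.936500
step 4 [4y] swap r/1=333/12431: DF=(1 − 333/12431·(0.951600+0.941100+0.936500))/(1+333/12431) = 9001/10000 ≈ 0.900100
step 5 [5y] swap r/1=1472/45821: DF=(1 − 1472/45821·(0.951600+0.941100+0.936500+0.900100))/(1+1472/45821) = 533/625 ≈ 0.852800
step 6 [6y] bond c/1=7/100: DF=(1200287/1000000 − 7/100·(0.951600+0.941100+0.936500+0.900100+0.852800))/(1+7/100) = 411/500 ≈ 0.822000
step 7 [7y] bond c/1=11/400: DF=(757913/800000 − 11/400·(0.951600+0.941100+0.936500+0.900100+0.852800+0.822000))/(1+11/400) = 3887/5000 ≈ 0.777400
step 8 [8y] zero: DF = P = 7687/10000 ≈ 0.768700

1 1 2379/2500
2 2 9411/10000
3 3 1873/2000
4 4 9001/10000
5 5 533/625
6 6 411/500
7 7 3887/5000
8 8 7687/10000
s(8y) = (1/(7687/10000) − 1)/(8) = 2313/61496 ≈ 3.7612%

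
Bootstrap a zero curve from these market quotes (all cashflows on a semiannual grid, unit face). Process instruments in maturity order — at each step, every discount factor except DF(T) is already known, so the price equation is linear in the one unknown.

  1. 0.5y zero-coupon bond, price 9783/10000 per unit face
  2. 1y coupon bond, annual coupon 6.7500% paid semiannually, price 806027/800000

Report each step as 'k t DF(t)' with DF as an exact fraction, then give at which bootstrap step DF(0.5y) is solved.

step 1 [0.5y] zero: DF = P = 9783/10000 ≈ 0.978300
step 2 [1y] bond c/2=27/800: DF=(806027/800000 − 27/800·(0.978300))/(1+27/800) = 9427/10000 ≈ 0.942700

1 1/2 9783/10000
2 1 9427/10000
DF(0.5y) is solved at step 1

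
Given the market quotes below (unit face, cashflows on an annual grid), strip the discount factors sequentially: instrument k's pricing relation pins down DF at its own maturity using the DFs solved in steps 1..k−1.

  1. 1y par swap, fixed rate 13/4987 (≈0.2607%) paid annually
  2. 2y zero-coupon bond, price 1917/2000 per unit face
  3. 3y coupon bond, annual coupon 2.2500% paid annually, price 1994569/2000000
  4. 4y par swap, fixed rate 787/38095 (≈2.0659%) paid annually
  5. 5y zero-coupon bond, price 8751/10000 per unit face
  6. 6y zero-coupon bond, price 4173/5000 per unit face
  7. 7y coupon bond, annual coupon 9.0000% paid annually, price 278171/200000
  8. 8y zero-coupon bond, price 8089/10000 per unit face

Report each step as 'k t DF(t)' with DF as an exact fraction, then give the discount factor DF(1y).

1 1 4987/5000
2 2 1917/2000
3 3 9323/10000
4 4 9213/10000
5 5 8751/10000
6 6 4173/5000
7 7 8203/10000
8 8 8089/10000
DF(1y) = 4987/5000 ≈ 0.997400

step 1 [1y] swap r/1=13/4987: DF=(1 − 13/4987·(0))/(1+13/4987) = 4987/5000 ≈ 0.997400
step 2 [2y] zero: DF = P = 1917/2000 ≈ 0.958500
step 3 [3y] bond c/1=9/400: DF=(1994569/2000000 − 9/400·(0.997400+0.958500))/(1+9/400) = 9323/10000 ≈ 0.932300
step 4 [4y] swap r/1=787/38095: DF=(1 − 787/38095·(0.997400+0.958500+0.932300))/(1+787/38095) = 9213/10000 ≈ 0.921300
step 5 [5y] zero: DF = P = 8751/10000 ≈ 0.875100
step 6 [6y] zero: DF = P = 4173/5000 ≈ 0.834600
step 7 [7y] bond c/1=9/100: DF=(278171/200000 − 9/100·(0.997400+0.958500+0.932300+0.921300+0.875100+0.834600))/(1+9/100) = 8203/10000 ≈ 0.820300
step 8 [8y] zero: DF = P = 8089/10000 ≈ 0.808900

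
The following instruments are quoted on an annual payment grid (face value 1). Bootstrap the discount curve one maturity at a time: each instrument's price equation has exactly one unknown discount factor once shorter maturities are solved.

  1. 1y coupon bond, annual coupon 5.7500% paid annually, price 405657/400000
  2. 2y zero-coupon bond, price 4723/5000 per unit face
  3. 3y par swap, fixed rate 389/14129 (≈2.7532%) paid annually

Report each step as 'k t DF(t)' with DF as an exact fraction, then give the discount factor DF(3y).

1 1 959/1000
2 2 4723/5000
3 3 4611/5000
DF(3y) = 4611/5000 ≈ 0.922200

step 1 [1y] bond c/1=23/400: DF=(405657/400000 − 23/400·(0))/(1+23/400) = 959/1000 ≈ 0.959000
step 2 [2y] zero: DF = P = 4723/5000 ≈ 0.944600
step 3 [3y] swap r/1=389/14129: DF=(1 − 389/14129·(0.959000+0.944600))/(1+389/14129) = 4611/5000 ≈ 0.922200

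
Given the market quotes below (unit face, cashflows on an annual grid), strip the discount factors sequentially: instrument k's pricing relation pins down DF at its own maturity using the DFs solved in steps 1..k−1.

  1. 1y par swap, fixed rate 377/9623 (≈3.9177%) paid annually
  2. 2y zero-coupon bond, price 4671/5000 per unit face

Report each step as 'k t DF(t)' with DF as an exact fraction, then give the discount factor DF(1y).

step 1 [1y] swap r/1=377/9623: DF=(1 − 377/9623·(0))/(1+377/9623) = 9623/10000 ≈ 0.962300
step 2 [2y] zero: DF = P = 4671/5000 ≈ 0.934200

1 1 9623/10000
2 2 4671/5000
DF(1y) = 9623/10000 ≈ 0.962300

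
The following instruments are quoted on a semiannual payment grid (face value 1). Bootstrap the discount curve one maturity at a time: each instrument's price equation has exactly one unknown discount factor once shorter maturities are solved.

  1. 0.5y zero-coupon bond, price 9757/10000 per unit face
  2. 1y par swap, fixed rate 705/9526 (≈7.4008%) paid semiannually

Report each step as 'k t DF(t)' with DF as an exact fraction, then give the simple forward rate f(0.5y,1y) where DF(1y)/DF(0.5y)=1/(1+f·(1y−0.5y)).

1 1/2 9757/10000
2 1 1859/2000
f(0.5y,1y) = ((9757/10000)/(1859/2000) − 1)/(1/2) = 84/845 ≈ 9.9408%

step 1 [0.5y] zero: DF = P = 9757/10000 ≈ 0.975700
step 2 [1y] swap r/2=705/19052: DF=(1 − 705/19052·(0.975700))/(1+705/19052) = 1859/2000 ≈ 0.929500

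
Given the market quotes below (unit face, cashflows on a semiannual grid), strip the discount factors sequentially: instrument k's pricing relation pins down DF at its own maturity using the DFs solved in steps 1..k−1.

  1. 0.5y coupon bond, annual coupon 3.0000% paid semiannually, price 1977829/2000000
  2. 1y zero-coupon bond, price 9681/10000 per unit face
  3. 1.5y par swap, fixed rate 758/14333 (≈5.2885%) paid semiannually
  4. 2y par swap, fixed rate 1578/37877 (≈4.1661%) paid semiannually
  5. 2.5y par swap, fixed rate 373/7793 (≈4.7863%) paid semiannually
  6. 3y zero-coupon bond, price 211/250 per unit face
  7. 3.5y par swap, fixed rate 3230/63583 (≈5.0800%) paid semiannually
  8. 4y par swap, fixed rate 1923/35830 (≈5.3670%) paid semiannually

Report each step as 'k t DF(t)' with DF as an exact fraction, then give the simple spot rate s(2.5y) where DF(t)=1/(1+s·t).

1 1/2 9743/10000
2 1 9681/10000
3 3/2 4621/5000
4 2 9211/10000
5 5/2 8881/10000
6 3 211/250
7 7/2 1677/2000
8 4 8077/10000
s(2.5y) = (1/(8881/10000) − 1)/(5/2) = 2238/44405 ≈ 5.0400%

step 1 [0.5y] bond c/2=3/200: DF=(1977829/2000000 − 3/200·(0))/(1+3/200) = 9743/10000 ≈ 0.974300
step 2 [1y] zero: DF = P = 9681/10000 ≈ 0.968100
step 3 [1.5y] swap r/2=379/14333: DF=(1 − 379/14333·(0.974300+0.968100))/(1+379/14333) = 4621/5000 ≈ 0.924200
step 4 [2y] swap r/2=789/37877: DF=(1 − 789/37877·(0.974300+0.968100+0.924200))/(1+789/37877) = 9211/10000 ≈ 0.921100
step 5 [2.5y] swap r/2=373/15586: DF=(1 − 373/15586·(0.974300+0.968100+0.924200+0.921100))/(1+373/15586) = 8881/10000 ≈ 0.888100
step 6 [3y] zero: DF = P = 211/250 ≈ 0.844000
step 7 [3.5y] swap r/2=1615/63583: DF=(1 − 1615/63583·(0.974300+0.968100+0.924200+0.921100+0.888100+0.844000))/(1+1615/63583) = 1677/2000 ≈ 0.838500
step 8 [4y] swap r/2=1923/71660: DF=(1 − 1923/71660·(0.974300+0.968100+0.924200+0.921100+0.888100+0.844000+0.838500))/(1+1923/71660) = 8077/10000 ≈ 0.807700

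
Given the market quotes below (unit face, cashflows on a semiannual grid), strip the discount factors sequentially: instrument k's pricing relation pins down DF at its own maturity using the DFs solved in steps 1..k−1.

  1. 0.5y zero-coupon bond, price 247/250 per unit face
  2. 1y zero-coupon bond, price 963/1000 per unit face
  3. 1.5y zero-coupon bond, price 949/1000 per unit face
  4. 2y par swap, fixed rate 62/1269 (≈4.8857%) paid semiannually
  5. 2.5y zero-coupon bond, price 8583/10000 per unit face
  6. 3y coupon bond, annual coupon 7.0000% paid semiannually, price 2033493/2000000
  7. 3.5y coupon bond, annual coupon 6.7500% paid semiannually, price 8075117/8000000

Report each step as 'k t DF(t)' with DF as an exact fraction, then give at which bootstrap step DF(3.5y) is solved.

1 1/2 247/250
2 1 963/1000
3 3/2 949/1000
4 2 907/1000
5 5/2 8583/10000
6 3 4123/5000
7 7/2 1993/2500
DF(3.5y) is solved at step 7

step 1 [0.5y] zero: DF = P = 247/250 ≈ 0.988000
step 2 [1y] zero: DF = P = 963/1000 ≈ 0.963000
step 3 [1.5y] zero: DF = P = 949/1000 ≈ 0.949000
step 4 [2y] swap r/2=31/1269: DF=(1 − 31/1269·(0.988000+0.963000+0.949000))/(1+31/1269) = 907/1000 ≈ 0.907000
step 5 [2.5y] zero: DF = P = 8583/10000 ≈ 0.858300
step 6 [3y] bond c/2=7/200: DF=(2033493/2000000 − 7/200·(0.988000+0.963000+0.949000+0.907000+0.858300))/(1+7/200) = 4123/5000 ≈ 0.824600
step 7 [3.5y] bond c/2=27/800: DF=(8075117/8000000 − 27/800·(0.988000+0.963000+0.949000+0.907000+0.858300+0.824600))/(1+27/800) = 1993/2500 ≈ 0.797200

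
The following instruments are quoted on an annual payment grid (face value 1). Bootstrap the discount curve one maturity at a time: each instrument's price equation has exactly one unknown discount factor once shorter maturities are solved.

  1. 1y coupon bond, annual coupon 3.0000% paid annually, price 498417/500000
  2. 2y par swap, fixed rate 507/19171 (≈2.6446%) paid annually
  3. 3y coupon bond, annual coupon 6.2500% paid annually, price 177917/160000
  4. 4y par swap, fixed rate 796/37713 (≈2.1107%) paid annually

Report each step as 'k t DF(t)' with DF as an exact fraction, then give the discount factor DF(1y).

step 1 [1y] bond c/1=3/100: DF=(498417/500000 − 3/100·(0))/(1+3/100) = 4839/5000 ≈ 0.967800
step 2 [2y] swap r/1=507/19171: DF=(1 − 507/19171·(0.967800))/(1+507/19171) = 9493/10000 ≈ 0.949300
step 3 [3y] bond c/1=1/16: DF=(177917/160000 − 1/16·(0.967800+0.949300))/(1+1/16) = 4669/5000 ≈ 0.933800
step 4 [4y] swap r/1=796/37713: DF=(1 − 796/37713·(0.967800+0.949300+0.933800))/(1+796/37713) = 2301/2500 ≈ 0.920400

1 1 4839/5000
2 2 9493/10000
3 3 4669/5000
4 4 2301/2500
DF(1y) = 4839/5000 ≈ 0.967800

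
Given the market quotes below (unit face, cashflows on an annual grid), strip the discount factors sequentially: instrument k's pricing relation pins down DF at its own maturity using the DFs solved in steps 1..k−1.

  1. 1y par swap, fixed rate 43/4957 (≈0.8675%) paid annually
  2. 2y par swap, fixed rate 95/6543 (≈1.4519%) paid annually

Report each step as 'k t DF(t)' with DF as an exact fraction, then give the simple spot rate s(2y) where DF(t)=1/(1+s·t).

step 1 [1y] swap r/1=43/4957: DF=(1 − 43/4957·(0))/(1+43/4957) = 4957/5000 ≈ 0.991400
step 2 [2y] swap r/1=95/6543: DF=(1 − 95/6543·(0.991400))/(1+95/6543) = 1943/2000 ≈ 0.971500

1 1 4957/5000
2 2 1943/2000
s(2y) = (1/(1943/2000) − 1)/(2) = 57/3886 ≈ 1.4668%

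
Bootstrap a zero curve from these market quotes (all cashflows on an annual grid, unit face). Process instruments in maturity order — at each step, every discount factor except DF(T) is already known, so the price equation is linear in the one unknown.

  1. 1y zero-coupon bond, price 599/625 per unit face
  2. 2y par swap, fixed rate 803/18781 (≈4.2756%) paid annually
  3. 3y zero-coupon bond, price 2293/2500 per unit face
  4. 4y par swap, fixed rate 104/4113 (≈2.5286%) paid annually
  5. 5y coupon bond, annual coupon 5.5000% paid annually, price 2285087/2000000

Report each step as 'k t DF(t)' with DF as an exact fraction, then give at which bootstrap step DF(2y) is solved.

step 1 [1y] zero: DF = P = 599/625 ≈ 0.958400
step 2 [2y] swap r/1=803/18781: DF=(1 − 803/18781·(0.958400))/(1+803/18781) = 9197/10000 ≈ 0.919700
step 3 [3y] zero: DF = P = 2293/2500 ≈ 0.917200
step 4 [4y] swap r/1=104/4113: DF=(1 − 104/4113·(0.958400+0.919700+0.917200))/(1+104/4113) = 1133/1250 ≈ 0.906400
step 5 [5y] bond c/1=11/200: DF=(2285087/2000000 − 11/200·(0.958400+0.919700+0.917200+0.906400))/(1+11/200) = 89/100 ≈ 0.890000

1 1 599/625
2 2 9197/10000
3 3 2293/2500
4 4 1133/1250
5 5 89/100
DF(2y) is solved at step 2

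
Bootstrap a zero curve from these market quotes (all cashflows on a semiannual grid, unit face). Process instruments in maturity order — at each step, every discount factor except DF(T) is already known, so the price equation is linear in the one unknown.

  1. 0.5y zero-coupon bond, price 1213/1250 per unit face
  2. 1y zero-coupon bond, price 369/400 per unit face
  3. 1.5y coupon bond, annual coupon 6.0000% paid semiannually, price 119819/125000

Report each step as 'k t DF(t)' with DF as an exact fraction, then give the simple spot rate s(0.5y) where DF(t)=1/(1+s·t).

step 1 [0.5y] zero: DF = P = 1213/1250 ≈ 0.970400
step 2 [1y] zero: DF = P = 369/400 ≈ 0.922500
step 3 [1.5y] bond c/2=3/100: DF=(119819/125000 − 3/100·(0.970400+0.922500))/(1+3/100) = 1751/2000 ≈ 0.875500

1 1/2 1213/1250
2 1 369/400
3 3/2 1751/2000
s(0.5y) = (1/(1213/1250) − 1)/(1/2) = 74/1213 ≈ 6.1006%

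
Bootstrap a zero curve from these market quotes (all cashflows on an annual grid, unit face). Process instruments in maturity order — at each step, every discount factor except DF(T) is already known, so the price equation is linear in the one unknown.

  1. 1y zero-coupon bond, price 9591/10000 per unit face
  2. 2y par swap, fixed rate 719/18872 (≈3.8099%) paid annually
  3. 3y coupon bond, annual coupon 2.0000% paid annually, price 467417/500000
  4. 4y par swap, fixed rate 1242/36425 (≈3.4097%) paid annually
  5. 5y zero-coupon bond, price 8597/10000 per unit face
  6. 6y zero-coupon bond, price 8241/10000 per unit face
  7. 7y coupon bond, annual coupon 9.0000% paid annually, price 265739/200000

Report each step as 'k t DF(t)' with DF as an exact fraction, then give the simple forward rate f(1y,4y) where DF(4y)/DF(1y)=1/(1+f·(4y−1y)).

step 1 [1y] zero: DF = P = 9591/10000 ≈ 0.959100
step 2 [2y] swap r/1=719/18872: DF=(1 − 719/18872·(0.959100))/(1+719/18872) = 9281/10000 ≈ 0.928100
step 3 [3y] bond c/1=1/50: DF=(467417/500000 − 1/50·(0.959100+0.928100))/(1+1/50) = 1759/2000 ≈ 0.879500
step 4 [4y] swap r/1=1242/36425: DF=(1 − 1242/36425·(0.959100+0.928100+0.879500))/(1+1242/36425) = 4379/5000 ≈ 0.875800
step 5 [5y] zero: DF = P = 8597/10000 ≈ 0.859700
step 6 [6y] zero: DF = P = 8241/10000 ≈ 0.824100
step 7 [7y] bond c/1=9/100: DF=(265739/200000 − 9/100·(0.959100+0.928100+0.879500+0.875800+0.859700+0.824100))/(1+9/100) = 487/625 ≈ 0.779200

1 1 9591/10000
2 2 9281/10000
3 3 1759/2000
4 4 4379/5000
5 5 8597/10000
6 6 8241/10000
7 7 487/625
f(1y,4y) = ((9591/10000)/(4379/5000) − 1)/(3) = 833/26274 ≈ 3.1704%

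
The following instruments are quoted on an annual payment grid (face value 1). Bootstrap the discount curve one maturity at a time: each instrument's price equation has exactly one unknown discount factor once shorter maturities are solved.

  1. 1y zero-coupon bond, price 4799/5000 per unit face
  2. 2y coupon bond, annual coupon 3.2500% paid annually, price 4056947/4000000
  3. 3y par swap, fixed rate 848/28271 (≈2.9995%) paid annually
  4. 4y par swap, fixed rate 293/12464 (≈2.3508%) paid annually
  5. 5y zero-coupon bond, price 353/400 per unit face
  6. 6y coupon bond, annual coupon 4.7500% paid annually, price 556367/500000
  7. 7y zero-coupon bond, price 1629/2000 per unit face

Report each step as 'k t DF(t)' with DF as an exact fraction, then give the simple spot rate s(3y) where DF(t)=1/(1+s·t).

1 1 4799/5000
2 2 9521/10000
3 3 572/625
4 4 9121/10000
5 5 353/400
6 6 8527/10000
7 7 1629/2000
s(3y) = (1/(572/625) − 1)/(3) = 53/1716 ≈ 3.0886%

step 1 [1y] zero: DF = P = 4799/5000 ≈ 0.959800
step 2 [2y] bond c/1=13/400: DF=(4056947/4000000 − 13/400·(0.959800))/(1+13/400) = 9521/10000 ≈ 0.952100
step 3 [3y] swap r/1=848/28271: DF=(1 − 848/28271·(0.959800+0.952100))/(1+848/28271) = 572/625 ≈ 0.915200
step 4 [4y] swap r/1=293/12464: DF=(1 − 293/12464·(0.959800+0.952100+0.915200))/(1+293/12464) = 9121/10000 ≈ 0.912100
step 5 [5y] zero: DF = P = 353/400 ≈ 0.882500
step 6 [6y] bond c/1=19/400: DF=(556367/500000 − 19/400·(0.959800+0.952100+0.915200+0.912100+0.882500))/(1+19/400) = 8527/10000 ≈ 0.852700
step 7 [7y] zero: DF = P = 1629/2000 ≈ 0.814500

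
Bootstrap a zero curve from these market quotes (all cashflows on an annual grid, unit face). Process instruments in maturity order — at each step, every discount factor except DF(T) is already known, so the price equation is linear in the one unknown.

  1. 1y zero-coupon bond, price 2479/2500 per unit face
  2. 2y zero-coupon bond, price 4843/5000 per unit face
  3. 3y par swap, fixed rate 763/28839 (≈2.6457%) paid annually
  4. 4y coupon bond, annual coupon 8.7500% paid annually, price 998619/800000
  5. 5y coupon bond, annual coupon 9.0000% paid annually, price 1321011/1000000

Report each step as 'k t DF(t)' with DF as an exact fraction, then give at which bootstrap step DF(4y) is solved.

1 1 2479/2500
2 2 4843/5000
3 3 9237/10000
4 4 4579/5000
5 5 4491/5000
DF(4y) is solved at step 4

step 1 [1y] zero: DF = P = 2479/2500 ≈ 0.991600
step 2 [2y] zero: DF = P = 4843/5000 ≈ 0.968600
step 3 [3y] swap r/1=763/28839: DF=(1 − 763/28839·(0.991600+0.968600))/(1+763/28839) = 9237/10000 ≈ 0.923700
step 4 [4y] bond c/1=7/80: DF=(998619/800000 − 7/80·(0.991600+0.968600+0.923700))/(1+7/80) = 4579/5000 ≈ 0.915800
step 5 [5y] bond c/1=9/100: DF=(1321011/1000000 − 9/100·(0.991600+0.968600+0.923700+0.915800))/(1+9/100) = 4491/5000 ≈ 0.898200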